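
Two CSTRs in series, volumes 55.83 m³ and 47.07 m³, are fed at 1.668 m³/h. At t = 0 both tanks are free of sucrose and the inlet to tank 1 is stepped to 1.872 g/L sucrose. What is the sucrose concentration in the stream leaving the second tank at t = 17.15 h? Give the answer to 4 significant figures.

Species balance on tank i: dCᵢ/dt = (Cᵢ₋₁ − Cᵢ)/τᵢ with τᵢ = Vᵢ/Q.
τ₁ = 55.83/1.668 = 33.4712 h; τ₂ = 47.07/1.668 = 28.2194 h.
Tank 1: C₁ = C_in(1 − e^(−t/τ₁)). Tank 2 (τ₁ ≠ τ₂): C₂ = C_in[1 − (τ₁ e^(−t/τ₁) − τ₂ e^(−t/τ₂))/(τ₁ − τ₂)].
At t = 17.15: e^(−t/τ₁) = 0.599068, e^(−t/τ₂) = 0.544582.
C₂ = 1.872·[1 − (33.4712·0.599068 − 28.2194·0.544582)/(5.25180)] = 1.872·0.108162 = 0.202480 g/L.

0.2025 g/L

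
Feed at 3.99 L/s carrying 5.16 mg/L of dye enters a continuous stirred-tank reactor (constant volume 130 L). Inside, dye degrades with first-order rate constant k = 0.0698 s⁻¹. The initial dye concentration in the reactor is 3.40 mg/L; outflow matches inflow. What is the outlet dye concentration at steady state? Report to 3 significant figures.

Species balance: V dC/dt = Q C_in − Q C − k V C.
At steady state: 0 = Q C_in − (Q + kV) C_ss, so C_ss = Q C_in/(Q + kV).
C_ss = 3.99·5.16/(3.99 + 0.0698·130) = 20.588/13.064 = 1.5760 mg/L.

1.58 mg/L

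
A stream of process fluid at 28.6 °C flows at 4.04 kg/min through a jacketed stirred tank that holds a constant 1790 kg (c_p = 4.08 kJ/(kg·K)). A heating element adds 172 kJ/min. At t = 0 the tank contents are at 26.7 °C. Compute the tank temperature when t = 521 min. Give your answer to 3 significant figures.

M c_p dT/dt = ṁ c_p (T_in − T) + Q̇.
τ = M/ṁ = 443.07 min; T_ss = T_in + Q̇/(ṁ c_p) = 28.6 + 172/(4.04·4.08) = 39.035 °C.
Solution: T(t) = T_ss + (T₀ − T_ss) e^(−t/τ).
T(521) = 39.035 + (-12.335)·e^(−521/443.07) = 39.035 + (-12.335)·0.30854 = 35.229 °C.

35.2 °C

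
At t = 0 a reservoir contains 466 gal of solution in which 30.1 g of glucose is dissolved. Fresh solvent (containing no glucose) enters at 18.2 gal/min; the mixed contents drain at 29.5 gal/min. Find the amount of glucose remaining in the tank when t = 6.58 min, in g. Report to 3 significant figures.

Let m(t) be the amount of glucose. Volume: V(t) = V₀ + (Q_in − Q_out) t = 466 − 11.300 t; V(6.58) = 391.65 gal.
Species balance (pure solvent in): dm/dt = −Q_out · m/V(t).
dm/m = −Q_out dt/(V₀ − 11.300 t); integrating gives ln(m/m₀) = −(Q_out/(Q_in−Q_out)) ln(V/V₀).
m = m₀ (V₀/V)^(Q_out/(Q_in−Q_out)) = 30.1 × (466/391.65)^(-2.6106) = 19.120 g.

19.1 g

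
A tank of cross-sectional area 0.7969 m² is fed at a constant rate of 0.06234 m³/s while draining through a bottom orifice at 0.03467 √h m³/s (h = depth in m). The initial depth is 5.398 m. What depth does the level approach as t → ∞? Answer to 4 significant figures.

3.233 m

A dh/dt = Q_in − 0.03467 √h. Steady state requires inflow = outflow:
Q_in = 0.03467 √h_ss ⇒ √h_ss = 0.06234/0.03467 = 1.79810.
h_ss = 1.79810² = 3.23315 m. (Since h₀ = 5.398 m > h_ss, the level will fall toward this value.)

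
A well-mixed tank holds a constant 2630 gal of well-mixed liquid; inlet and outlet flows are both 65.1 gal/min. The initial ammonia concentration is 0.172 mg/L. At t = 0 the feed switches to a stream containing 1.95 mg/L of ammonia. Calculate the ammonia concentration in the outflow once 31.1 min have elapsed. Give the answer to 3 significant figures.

1.13 mg/L

Unsteady species balance (constant V, well mixed): V dC/dt = Q(C_in − C).
So dC/dt = (C_in − C)/τ with τ = V/Q = 2630/65.1 = 40.399 min.
Solution: C(t) = C_in + (C₀ − C_in) e^(−t/τ).
C(31.1) = 1.95 + (0.172 − 1.95)·e^(−31.1/40.399) = 1.95 + (-1.7780)·0.46310 = 1.1266 mg/L.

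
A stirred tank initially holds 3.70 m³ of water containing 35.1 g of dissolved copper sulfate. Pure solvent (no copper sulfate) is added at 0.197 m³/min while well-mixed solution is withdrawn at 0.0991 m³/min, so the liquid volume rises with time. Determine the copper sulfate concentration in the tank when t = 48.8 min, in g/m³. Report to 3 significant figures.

1.79 g/m³

Let m(t) be the amount of copper sulfate. Volume: V(t) = V₀ + (Q_in − Q_out) t = 3.70 + 0.097900 t; V(48.8) = 8.4775 m³.
No copper sulfate enters, so dm/dt = −Q_out · (m/V).
Separate: dm/m = −Q_out dt/V(t) ⇒ ln(m/m₀) = −(Q_out/(Q_in−Q_out)) ln(V/V₀).
m = m₀ (V₀/V)^(Q_out/(Q_in−Q_out)) = 35.1 × (3.70/8.4775)^(1.0123) = 15.164 g.
C = m/V = 15.164/8.4775 = 1.7888 g/m³.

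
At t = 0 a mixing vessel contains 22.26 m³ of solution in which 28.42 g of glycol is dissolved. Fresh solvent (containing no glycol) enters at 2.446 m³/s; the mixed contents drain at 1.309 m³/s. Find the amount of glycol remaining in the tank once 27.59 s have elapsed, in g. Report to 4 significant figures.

Total volume: dV/dt = Q_in − Q_out = 1.13700 m³/s, so V(t) = 22.26 + 1.13700 t and V(27.59) = 53.6298 m³.
Species balance (pure solvent in): dm/dt = −Q_out · m/V(t).
dm/m = −Q_out dt/(V₀ + 1.13700 t); integrating gives ln(m/m₀) = −(Q_out/(Q_in−Q_out)) ln(V/V₀).
m = m₀ (V₀/V)^(Q_out/(Q_in−Q_out)) = 28.42 × (22.26/53.6298)^(1.15128) = 10.3270 g.

10.33 g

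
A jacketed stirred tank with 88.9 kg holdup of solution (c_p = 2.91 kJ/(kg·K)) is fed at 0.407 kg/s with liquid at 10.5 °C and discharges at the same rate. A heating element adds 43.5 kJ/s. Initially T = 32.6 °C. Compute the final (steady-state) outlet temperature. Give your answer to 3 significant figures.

47.2 °C

M c_p dT/dt = ṁ c_p (T_in − T) + Q̇.
At steady state dT/dt = 0 ⇒ T_ss = T_in + Q̇/(ṁ c_p) = 10.5 + 43.5/(0.407·2.91) = 47.228 °C.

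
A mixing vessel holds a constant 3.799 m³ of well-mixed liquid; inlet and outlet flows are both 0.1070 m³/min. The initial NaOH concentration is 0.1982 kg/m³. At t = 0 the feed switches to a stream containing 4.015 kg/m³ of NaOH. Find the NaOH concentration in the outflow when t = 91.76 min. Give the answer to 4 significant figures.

3.727 kg/m³

Transient balance on the dissolved component: V dC/dt = Q(C_in − C).
Time constant τ = V/Q = 3.799/0.1070 = 35.5047 min.
Solution: C(t) = C_in + (C₀ − C_in) e^(−t/τ).
C(91.76) = 4.015 + (0.1982 − 4.015)·e^(−91.76/35.5047) = 4.015 + (-3.81680)·0.0754377 = 3.72707 kg/m³.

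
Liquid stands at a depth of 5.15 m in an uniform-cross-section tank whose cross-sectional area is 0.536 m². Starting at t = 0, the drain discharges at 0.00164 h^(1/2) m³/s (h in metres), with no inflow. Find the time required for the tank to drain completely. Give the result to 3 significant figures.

With no inflow, A dh/dt = −0.00164 √h.
This is separable: 2 d(√h)/dt = −0.00164/A, so √h = √h₀ − (0.00164/(2A)) t.
Tank is empty when √h = 0: t_empty = 2A√h₀/0.00164.
t_empty = 2·0.536·√5.15/0.00164 = 1.0720·2.2694/0.00164 = 1483.4 s.

1480 s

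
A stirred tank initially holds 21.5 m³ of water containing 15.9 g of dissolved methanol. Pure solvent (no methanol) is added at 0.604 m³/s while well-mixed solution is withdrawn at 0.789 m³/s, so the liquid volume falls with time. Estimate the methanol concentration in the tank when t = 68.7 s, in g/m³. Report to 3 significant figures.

0.0399 g/m³

Total volume: dV/dt = Q_in − Q_out = -0.18500 m³/s, so V(t) = 21.5 − 0.18500 t and V(68.7) = 8.7905 m³.
Solute balance: dm/dt = 0 − Q_out C = −Q_out m/V(t).
Separate: dm/m = −Q_out dt/V(t) ⇒ ln(m/m₀) = −(Q_out/(Q_in−Q_out)) ln(V/V₀).
m = m₀ (V₀/V)^(Q_out/(Q_in−Q_out)) = 15.9 × (21.5/8.7905)^(-4.2649) = 0.35060 g.
C = m/V = 0.35060/8.7905 = 0.039884 g/m³.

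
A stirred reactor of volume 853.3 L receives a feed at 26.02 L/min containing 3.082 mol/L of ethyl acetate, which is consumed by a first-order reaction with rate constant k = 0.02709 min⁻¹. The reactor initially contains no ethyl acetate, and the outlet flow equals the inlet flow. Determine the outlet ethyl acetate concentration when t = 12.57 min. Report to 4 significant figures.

Species balance: V dC/dt = Q C_in − Q C − k V C.
dC/dt = (Q/V) C_in − (Q/V + k) C; effective rate a = Q/V + k = 0.0304934 + 0.02709 = 0.0575834 min⁻¹.
C_ss = Q C_in/(Q + kV) = 1.63208 mol/L; C(t) = C_ss + (C₀ − C_ss) e^(−a t).
C(12.57) = 1.63208 + (-1.63208)·e^(−0.0575834·12.57) = 1.63208 + (-1.63208)·0.484895 = 0.840692 mol/L.

0.8407 mol/L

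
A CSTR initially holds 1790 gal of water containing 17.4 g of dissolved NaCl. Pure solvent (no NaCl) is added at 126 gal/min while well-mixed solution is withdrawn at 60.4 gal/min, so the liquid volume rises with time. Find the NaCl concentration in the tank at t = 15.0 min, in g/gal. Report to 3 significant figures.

0.00419 g/gal

Total volume: dV/dt = Q_in − Q_out = 65.600 gal/min, so V(t) = 1790 + 65.600 t and V(15.0) = 2774.0 gal.
Solute balance: dm/dt = 0 − Q_out C = −Q_out m/V(t).
Separate: dm/m = −Q_out dt/V(t) ⇒ ln(m/m₀) = −(Q_out/(Q_in−Q_out)) ln(V/V₀).
m = m₀ (V₀/V)^(Q_out/(Q_in−Q_out)) = 17.4 × (1790/2774.0)^(0.92073) = 11.625 g.
C = m/V = 11.625/2774.0 = 0.0041905 g/gal.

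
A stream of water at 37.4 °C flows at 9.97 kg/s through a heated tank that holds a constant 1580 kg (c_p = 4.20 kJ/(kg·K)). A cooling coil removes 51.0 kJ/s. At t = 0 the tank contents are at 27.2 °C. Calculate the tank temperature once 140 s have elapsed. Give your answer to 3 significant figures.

M c_p dT/dt = ṁ c_p (T_in − T) − Q̇.
Rearrange: dT/dt = (T_ss − T)/τ with τ = M/ṁ = 158.48 s and T_ss = T_in − Q̇/(ṁ c_p) = 36.182 °C.
T approaches T_ss exponentially: T(t) = T_ss + (T₀ − T_ss) e^(−t/τ).
T(140) = 36.182 + (-8.9821)·e^(−140/158.48) = 36.182 + (-8.9821)·0.41337 = 32.469 °C.

32.5 °C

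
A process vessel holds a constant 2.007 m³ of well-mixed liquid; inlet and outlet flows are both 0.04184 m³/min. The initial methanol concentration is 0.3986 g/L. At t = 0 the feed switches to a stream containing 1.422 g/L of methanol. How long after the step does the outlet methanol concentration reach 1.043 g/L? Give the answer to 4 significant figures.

Mass balance on the solute (V constant): V dC/dt = Q(C_in − C), so τ = V/Q = 47.9685 min.
C(t) = C_in + (C₀ − C_in) e^(−t/τ). Set C = 1.043 and solve for t:
e^(−t/τ) = (C − C_in)/(C₀ − C_in) = (1.043 − 1.422)/(0.3986 − 1.422) = 0.370334
t = −τ ln(…) = 47.9685 × 0.993349 = 47.6494 min.

47.65 min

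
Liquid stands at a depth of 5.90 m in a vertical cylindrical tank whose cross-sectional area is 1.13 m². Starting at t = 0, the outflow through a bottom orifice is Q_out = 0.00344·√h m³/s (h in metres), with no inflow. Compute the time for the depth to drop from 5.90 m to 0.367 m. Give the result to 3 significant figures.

A dh/dt = −Q_out = −0.00344 √h.
Separate and integrate: 2(√h − √h₀) = −(0.00344/A) t.
t = 2A(√h₀ − √h)/0.00344 = 2·1.13·(√5.90 − √0.367)/0.00344
  = 2.2600 × (2.4290 − 0.60581) / 0.00344 = 1197.8 s.

1200 s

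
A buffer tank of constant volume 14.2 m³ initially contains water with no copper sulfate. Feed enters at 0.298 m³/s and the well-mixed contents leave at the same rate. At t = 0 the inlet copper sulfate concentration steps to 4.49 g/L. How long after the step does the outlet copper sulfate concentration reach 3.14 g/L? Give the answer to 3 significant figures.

57.3 s

Species balance on the tank: V dC/dt = Q(C_in − C), so τ = V/Q = 47.651 s.
C(t) = C_in + (C₀ − C_in) e^(−t/τ). Set C = 3.14 and solve for t:
e^(−t/τ) = (C − C_in)/(C₀ − C_in) = (3.14 − 4.49)/(0 − 4.49) = 0.30067
t = −τ ln(…) = 47.651 × 1.2017 = 57.265 s.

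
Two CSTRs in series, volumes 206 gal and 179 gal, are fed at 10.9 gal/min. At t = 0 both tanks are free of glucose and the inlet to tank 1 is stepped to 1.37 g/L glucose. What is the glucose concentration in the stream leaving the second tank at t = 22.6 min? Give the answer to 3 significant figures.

Each tank obeys Vᵢ dCᵢ/dt = Q(Cᵢ₋₁ − Cᵢ), so τᵢ = Vᵢ/Q.
τ₁ = 206/10.9 = 18.899 min; τ₂ = 179/10.9 = 16.422 min.
Solving the cascade with C₁(0)=C₂(0)=0 gives C₂(t) = C_in[1 − (τ₁ e^(−t/τ₁) − τ₂ e^(−t/τ₂))/(τ₁ − τ₂)].
At t = 22.6: e^(−t/τ₁) = 0.30245, e^(−t/τ₂) = 0.25254.
C₂ = 1.37·[1 − (18.899·0.30245 − 16.422·0.25254)/(2.4771)] = 1.37·0.36661 = 0.50225 g/L.

0.502 g/L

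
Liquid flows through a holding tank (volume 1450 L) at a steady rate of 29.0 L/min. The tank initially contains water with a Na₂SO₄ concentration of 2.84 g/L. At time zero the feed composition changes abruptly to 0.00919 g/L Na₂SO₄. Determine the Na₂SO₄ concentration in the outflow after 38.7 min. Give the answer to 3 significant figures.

1.31 g/L

Accumulation = in − out for the solute gives V dC/dt = Q(C_in − C).
Time constant τ = V/Q = 1450/29.0 = 50.000 min.
This is linear first-order; C(t) = C_in + (C₀ − C_in) e^(−t/τ).
C(38.7) = 0.00919 + (2.84 − 0.00919)·e^(−38.7/50.000) = 0.00919 + (2.8308)·0.46116 = 1.3147 g/L.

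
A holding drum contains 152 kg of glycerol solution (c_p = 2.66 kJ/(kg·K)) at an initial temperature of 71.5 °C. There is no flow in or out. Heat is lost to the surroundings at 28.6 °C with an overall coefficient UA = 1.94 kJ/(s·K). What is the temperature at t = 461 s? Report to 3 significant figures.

33.3 °C

Energy balance: M c_p dT/dt = −UA(T − T_amb).
dT/dt = (T_ss − T)/τ with T_ss = T_amb = 28.600 °C, τ = M c_p/UA = 152·2.66/1.94 = 208.41 s.
Integrating: T(t) = T_ss + (T₀ − T_ss) e^(−t/τ).
T(461) = 28.600 + (42.900)·0.10949 = 33.297 °C.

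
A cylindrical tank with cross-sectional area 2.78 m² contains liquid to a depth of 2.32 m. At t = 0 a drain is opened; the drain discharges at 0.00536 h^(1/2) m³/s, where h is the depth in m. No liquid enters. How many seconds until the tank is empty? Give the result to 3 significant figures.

1580 s

A dh/dt = −Q_out = −0.00536 √h.
This is separable: 2 d(√h)/dt = −0.00536/A, so √h = √h₀ − (0.00536/(2A)) t.
Tank is empty when √h = 0: t_empty = 2A√h₀/0.00536.
t_empty = 2·2.78·√2.32/0.00536 = 5.5600·1.5232/0.00536 = 1580.0 s.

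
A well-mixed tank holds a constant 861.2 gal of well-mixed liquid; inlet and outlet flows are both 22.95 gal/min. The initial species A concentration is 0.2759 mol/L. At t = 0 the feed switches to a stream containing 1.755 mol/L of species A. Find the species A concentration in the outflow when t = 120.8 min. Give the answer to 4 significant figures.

Species balance on the tank: V dC/dt = Q(C_in − C).
So dC/dt = (C_in − C)/τ with τ = V/Q = 861.2/22.95 = 37.5251 min.
C approaches C_in exponentially: C(t) = C_in + (C₀ − C_in) e^(−t/τ).
C(120.8) = 1.755 + (0.2759 − 1.755)·e^(−120.8/37.5251) = 1.755 + (-1.47910)·0.0399877 = 1.69585 mol/L.

1.696 mol/L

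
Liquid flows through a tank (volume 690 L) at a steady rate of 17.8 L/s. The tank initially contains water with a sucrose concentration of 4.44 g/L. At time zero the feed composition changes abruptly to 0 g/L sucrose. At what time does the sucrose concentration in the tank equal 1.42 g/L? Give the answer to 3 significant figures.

44.2 s

Species balance: V dC/dt = Q(C_in − C) ⇒ τ = V/Q = 38.764 s.
C(t) = C_in + (C₀ − C_in) e^(−t/τ). Set C = 1.42 and solve for t:
e^(−t/τ) = (C − C_in)/(C₀ − C_in) = (1.42 − 0)/(4.44 − 0) = 0.31982
t = −τ ln(…) = 38.764 × 1.1400 = 44.191 s.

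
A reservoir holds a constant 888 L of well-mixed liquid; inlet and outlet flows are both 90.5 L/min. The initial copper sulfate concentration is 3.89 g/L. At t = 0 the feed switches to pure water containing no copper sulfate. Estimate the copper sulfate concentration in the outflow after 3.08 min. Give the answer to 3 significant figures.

2.84 g/L

Mass balance on the solute (V constant): V dC/dt = Q(C_in − C).
So dC/dt = (C_in − C)/τ with τ = V/Q = 888/90.5 = 9.8122 min.
Solution: C(t) = C_in + (C₀ − C_in) e^(−t/τ).
C(3.08) = 0 + (3.89 − 0)·e^(−3.08/9.8122) = 0 + (3.8900)·0.73059 = 2.8420 g/L.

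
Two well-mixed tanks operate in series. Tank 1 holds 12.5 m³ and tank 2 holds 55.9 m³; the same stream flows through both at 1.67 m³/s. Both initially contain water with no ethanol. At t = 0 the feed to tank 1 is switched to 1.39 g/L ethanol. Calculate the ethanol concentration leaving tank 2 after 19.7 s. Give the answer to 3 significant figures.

Species balance on tank i: dCᵢ/dt = (Cᵢ₋₁ − Cᵢ)/τᵢ with τᵢ = Vᵢ/Q.
τ₁ = 12.5/1.67 = 7.4850 s; τ₂ = 55.9/1.67 = 33.473 s.
Tank 1: C₁ = C_in(1 − e^(−t/τ₁)). Tank 2 (τ₁ ≠ τ₂): C₂ = C_in[1 − (τ₁ e^(−t/τ₁) − τ₂ e^(−t/τ₂))/(τ₁ − τ₂)].
At t = 19.7: e^(−t/τ₁) = 0.071940, e^(−t/τ₂) = 0.55514.
C₂ = 1.39·[1 − (7.4850·0.071940 − 33.473·0.55514)/(-25.988)] = 1.39·0.30569 = 0.42491 g/L.

0.425 g/L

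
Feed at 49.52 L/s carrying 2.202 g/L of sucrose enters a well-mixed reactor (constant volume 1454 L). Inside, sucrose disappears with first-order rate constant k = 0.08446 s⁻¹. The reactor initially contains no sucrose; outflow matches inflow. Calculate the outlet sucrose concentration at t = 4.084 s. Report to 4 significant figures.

V dC/dt = Q(C_in − C) − k V C.
dC/dt = (Q/V) C_in − (Q/V + k) C; effective rate a = Q/V + k = 0.0340578 + 0.08446 = 0.118518 s⁻¹.
C_ss = Q C_in/(Q + kV) = 0.632776 g/L; C(t) = C_ss + (C₀ − C_ss) e^(−a t).
C(4.084) = 0.632776 + (-0.632776)·e^(−0.118518·4.084) = 0.632776 + (-0.632776)·0.616297 = 0.242798 g/L.

0.2428 g/L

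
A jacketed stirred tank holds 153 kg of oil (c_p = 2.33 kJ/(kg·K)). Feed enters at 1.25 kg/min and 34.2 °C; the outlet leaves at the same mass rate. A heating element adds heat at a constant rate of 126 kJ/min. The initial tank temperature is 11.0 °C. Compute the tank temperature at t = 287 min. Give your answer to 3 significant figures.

M c_p dT/dt = ṁ c_p (T_in − T) + Q̇.
Rearrange: dT/dt = (T_ss − T)/τ with τ = M/ṁ = 122.40 min and T_ss = T_in + Q̇/(ṁ c_p) = 77.462 °C.
Solution: T(t) = T_ss + (T₀ − T_ss) e^(−t/τ).
T(287) = 77.462 + (-66.462)·e^(−287/122.40) = 77.462 + (-66.462)·0.095869 = 71.090 °C.

71.1 °C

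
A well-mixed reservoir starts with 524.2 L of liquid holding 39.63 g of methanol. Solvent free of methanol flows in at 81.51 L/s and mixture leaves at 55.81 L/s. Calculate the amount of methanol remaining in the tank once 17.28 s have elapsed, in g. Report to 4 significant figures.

Total volume: dV/dt = Q_in − Q_out = 25.7000 L/s, so V(t) = 524.2 + 25.7000 t and V(17.28) = 968.296 L.
No methanol enters, so dm/dt = −Q_out · (m/V).
dm/m = −Q_out dt/(V₀ + 25.7000 t); integrating gives ln(m/m₀) = −(Q_out/(Q_in−Q_out)) ln(V/V₀).
m = m₀ (V₀/V)^(Q_out/(Q_in−Q_out)) = 39.63 × (524.2/968.296)^(2.17160) = 10.4537 g.

10.45 g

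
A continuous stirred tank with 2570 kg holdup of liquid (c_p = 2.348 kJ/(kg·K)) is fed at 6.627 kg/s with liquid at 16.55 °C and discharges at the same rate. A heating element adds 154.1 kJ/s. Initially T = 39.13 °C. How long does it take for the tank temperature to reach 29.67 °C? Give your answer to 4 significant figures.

Energy balance: M c_p dT/dt = ṁ c_p (T_in − T) + 154.1.
τ = M/ṁ = 387.807 s; T_ss = T_in + Q̇/(ṁ c_p) = 26.4535 °C.
T(t) = T_ss + (T₀ − T_ss) e^(−t/τ). Set T = 29.67:
e^(−t/τ) = (29.67 − 26.4535)/(39.13 − 26.4535) = 0.253739
t = −387.807 · ln(0.253739) = 531.859 s.

531.9 s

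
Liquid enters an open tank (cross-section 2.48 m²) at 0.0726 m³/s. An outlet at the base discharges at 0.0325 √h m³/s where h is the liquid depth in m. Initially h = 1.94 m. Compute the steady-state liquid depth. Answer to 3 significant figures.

A dh/dt = Q_in − 0.0325 √h. Steady state requires inflow = outflow:
Q_in = 0.0325 √h_ss ⇒ √h_ss = 0.0726/0.0325 = 2.2338.
h_ss = 2.2338² = 4.9901 m. (Since h₀ = 1.94 m < h_ss, the level will rise toward this value.)

4.99 m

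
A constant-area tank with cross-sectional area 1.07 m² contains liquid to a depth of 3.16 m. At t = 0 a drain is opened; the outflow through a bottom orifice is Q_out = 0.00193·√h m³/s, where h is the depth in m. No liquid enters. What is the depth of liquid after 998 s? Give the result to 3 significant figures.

0.770 m

Accumulation of liquid (constant cross-section A): A dh/dt = −0.00193 √h.
Separate and integrate: 2(√h − √h₀) = −(0.00193/A) t.
√h = √3.16 − 0.00193·998/(2·1.07) = 1.7776 − 0.90007 = 0.87757.
h = 0.87757² = 0.77014 m.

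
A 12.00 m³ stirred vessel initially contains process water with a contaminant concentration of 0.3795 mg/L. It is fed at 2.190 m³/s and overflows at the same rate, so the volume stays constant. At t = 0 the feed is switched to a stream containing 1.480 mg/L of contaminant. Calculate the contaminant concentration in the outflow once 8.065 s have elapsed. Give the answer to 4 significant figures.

1.227 mg/L

Mass balance on the solute (V constant): V dC/dt = Q(C_in − C).
Time constant τ = V/Q = 12.00/2.190 = 5.47945 s.
Solution: C(t) = C_in + (C₀ − C_in) e^(−t/τ).
C(8.065) = 1.480 + (0.3795 − 1.480)·e^(−8.065/5.47945) = 1.480 + (-1.10050)·0.229498 = 1.22744 mg/L.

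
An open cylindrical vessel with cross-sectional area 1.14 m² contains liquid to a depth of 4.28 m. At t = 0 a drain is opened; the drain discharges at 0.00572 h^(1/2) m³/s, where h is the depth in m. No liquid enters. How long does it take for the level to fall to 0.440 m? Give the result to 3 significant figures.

Mass balance (ρ constant): A dh/dt = −0.00572 √h.
Separate and integrate: 2(√h − √h₀) = −(0.00572/A) t.
t = 2A(√h₀ − √h)/0.00572 = 2·1.14·(√4.28 − √0.440)/0.00572
  = 2.2800 × (2.0688 − 0.66332) / 0.00572 = 560.23 s.

560 s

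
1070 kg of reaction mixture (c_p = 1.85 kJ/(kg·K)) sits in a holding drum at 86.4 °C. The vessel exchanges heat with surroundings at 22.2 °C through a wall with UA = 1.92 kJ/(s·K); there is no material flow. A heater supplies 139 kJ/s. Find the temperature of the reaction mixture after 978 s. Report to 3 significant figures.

91.4 °C

Heat balance on the well-mixed liquid: M c_p dT/dt = −UA(T − T_amb) + Q̇.
dT/dt = (T_ss − T)/τ with T_ss = T_amb + Q̇/UA = 22.2 + 139/1.92 = 94.596 °C, τ = M c_p/UA = 1070·1.85/1.92 = 1031.0 s.
T approaches T_ss exponentially: T(t) = T_ss + (T₀ − T_ss) e^(−t/τ).
T(978) = 94.596 + (-8.1958)·0.38728 = 91.422 °C.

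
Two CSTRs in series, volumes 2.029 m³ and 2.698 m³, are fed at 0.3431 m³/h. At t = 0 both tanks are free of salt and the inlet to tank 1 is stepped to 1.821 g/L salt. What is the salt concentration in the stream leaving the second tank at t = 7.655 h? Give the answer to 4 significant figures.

Species balance on tank i: dCᵢ/dt = (Cᵢ₋₁ − Cᵢ)/τᵢ with τᵢ = Vᵢ/Q.
τ₁ = 2.029/0.3431 = 5.91373 h; τ₂ = 2.698/0.3431 = 7.86360 h.
Tank 1: C₁ = C_in(1 − e^(−t/τ₁)). Tank 2 (τ₁ ≠ τ₂): C₂ = C_in[1 − (τ₁ e^(−t/τ₁) − τ₂ e^(−t/τ₂))/(τ₁ − τ₂)].
At t = 7.655: e^(−t/τ₁) = 0.274050, e^(−t/τ₂) = 0.377769.
C₂ = 1.821·[1 − (5.91373·0.274050 − 7.86360·0.377769)/(-1.94987)] = 1.821·0.307663 = 0.560255 g/L.

0.5603 g/L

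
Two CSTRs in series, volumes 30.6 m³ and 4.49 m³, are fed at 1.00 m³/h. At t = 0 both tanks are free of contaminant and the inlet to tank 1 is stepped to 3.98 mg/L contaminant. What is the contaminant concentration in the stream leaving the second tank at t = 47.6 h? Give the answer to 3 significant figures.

Time constants: τᵢ = Vᵢ/Q for each well-mixed tank.
τ₁ = 30.6/1.00 = 30.600 h; τ₂ = 4.49/1.00 = 4.4900 h.
Tank 1: C₁ = C_in(1 − e^(−t/τ₁)). Tank 2 (τ₁ ≠ τ₂): C₂ = C_in[1 − (τ₁ e^(−t/τ₁) − τ₂ e^(−t/τ₂))/(τ₁ − τ₂)].
At t = 47.6: e^(−t/τ₁) = 0.21107, e^(−t/τ₂) = 2.4883e-05.
C₂ = 3.98·[1 − (30.600·0.21107 − 4.4900·2.4883e-05)/(26.110)] = 3.98·0.75264 = 2.9955 mg/L.

3.00 mg/L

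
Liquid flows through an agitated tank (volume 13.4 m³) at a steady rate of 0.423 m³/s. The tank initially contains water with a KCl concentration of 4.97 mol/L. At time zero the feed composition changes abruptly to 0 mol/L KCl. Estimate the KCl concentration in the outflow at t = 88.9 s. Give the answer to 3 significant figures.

0.300 mol/L

Accumulation = in − out for the solute gives V dC/dt = Q(C_in − C).
Rewrite as dC/dt + C/τ = C_in/τ, τ = V/Q = 31.678 s.
C approaches C_in exponentially: C(t) = C_in + (C₀ − C_in) e^(−t/τ).
C(88.9) = 0 + (4.97 − 0)·e^(−88.9/31.678) = 0 + (4.9700)·0.060427 = 0.30032 mol/L.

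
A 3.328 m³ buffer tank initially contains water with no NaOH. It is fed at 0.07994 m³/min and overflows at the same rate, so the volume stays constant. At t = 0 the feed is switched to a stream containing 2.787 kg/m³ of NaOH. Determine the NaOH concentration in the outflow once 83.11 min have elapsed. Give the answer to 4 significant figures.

Mass balance on the solute (V constant): V dC/dt = Q(C_in − C).
So dC/dt = (C_in − C)/τ with τ = V/Q = 3.328/0.07994 = 41.6312 min.
Integrating: C(t) = C_in + (C₀ − C_in) e^(−t/τ).
C(83.11) = 2.787 + (0 − 2.787)·e^(−83.11/41.6312) = 2.787 + (-2.78700)·0.135832 = 2.40844 kg/m³.

2.408 kg/m³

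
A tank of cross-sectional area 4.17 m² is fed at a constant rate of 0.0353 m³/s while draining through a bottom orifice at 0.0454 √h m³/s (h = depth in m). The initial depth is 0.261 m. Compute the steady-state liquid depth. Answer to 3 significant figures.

0.605 m

Level balance: A dh/dt = 0.0353 − 0.0454 √h. Setting dh/dt = 0:
Q_in = 0.0454 √h_ss ⇒ √h_ss = 0.0353/0.0454 = 0.77753.
h_ss = 0.77753² = 0.60456 m. (Since h₀ = 0.261 m < h_ss, the level will rise toward this value.)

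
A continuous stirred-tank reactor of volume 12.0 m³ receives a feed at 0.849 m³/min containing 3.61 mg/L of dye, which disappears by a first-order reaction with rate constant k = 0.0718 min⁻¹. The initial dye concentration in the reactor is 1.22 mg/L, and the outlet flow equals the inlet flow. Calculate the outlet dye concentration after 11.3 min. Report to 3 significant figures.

1.68 mg/L

Species balance: V dC/dt = Q C_in − Q C − k V C.
This is linear with rate a = Q/V + k = 0.14255 min⁻¹.
C_ss = Q C_in/(Q + kV) = 1.7917 mg/L; C(t) = C_ss + (C₀ − C_ss) e^(−a t).
C(11.3) = 1.7917 + (-0.57170)·e^(−0.14255·11.3) = 1.7917 + (-0.57170)·0.19972 = 1.6775 mg/L.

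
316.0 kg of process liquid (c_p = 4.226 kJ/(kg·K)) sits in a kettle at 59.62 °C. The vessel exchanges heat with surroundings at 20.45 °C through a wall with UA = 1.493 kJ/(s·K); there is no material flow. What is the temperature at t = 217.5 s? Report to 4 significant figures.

Lumped-capacitance energy balance: M c_p dT/dt = UA(T_amb − T).
dT/dt = (T_ss − T)/τ with T_ss = T_amb = 20.4500 °C, τ = M c_p/UA = 316.0·4.226/1.493 = 894.451 s.
T approaches T_ss exponentially: T(t) = T_ss + (T₀ − T_ss) e^(−t/τ).
T(217.5) = 20.4500 + (39.1700)·0.784141 = 51.1648 °C.

51.16 °C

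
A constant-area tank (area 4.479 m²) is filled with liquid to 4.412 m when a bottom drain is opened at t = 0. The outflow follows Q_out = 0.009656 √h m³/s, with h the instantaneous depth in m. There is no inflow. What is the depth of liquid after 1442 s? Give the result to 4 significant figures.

0.2982 m

A dh/dt = −Q_out = −0.009656 √h.
∫ h^(−1/2) dh = −(0.009656/A) ∫ dt, giving 2√h = 2√h₀ − (0.009656/A) t.
√h = √4.412 − 0.009656·1442/(2·4.479) = 2.10048 − 1.55436 = 0.546117.
h = 0.546117² = 0.298243 m.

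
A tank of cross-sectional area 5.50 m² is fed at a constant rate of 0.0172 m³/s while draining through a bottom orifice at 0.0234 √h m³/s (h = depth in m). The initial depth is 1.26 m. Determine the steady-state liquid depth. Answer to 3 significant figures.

0.540 m

Level balance: A dh/dt = 0.0172 − 0.0234 √h. Setting dh/dt = 0:
Q_in = 0.0234 √h_ss ⇒ √h_ss = 0.0172/0.0234 = 0.73504.
h_ss = 0.73504² = 0.54029 m. (Since h₀ = 1.26 m > h_ss, the level will fall toward this value.)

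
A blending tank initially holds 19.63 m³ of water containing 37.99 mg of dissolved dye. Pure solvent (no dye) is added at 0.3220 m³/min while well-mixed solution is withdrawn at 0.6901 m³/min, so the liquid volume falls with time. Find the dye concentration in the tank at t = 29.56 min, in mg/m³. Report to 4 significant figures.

Total volume: dV/dt = Q_in − Q_out = -0.368100 m³/min, so V(t) = 19.63 − 0.368100 t and V(29.56) = 8.74896 m³.
No dye enters, so dm/dt = −Q_out · (m/V).
dm/m = −Q_out dt/(V₀ − 0.368100 t); integrating gives ln(m/m₀) = −(Q_out/(Q_in−Q_out)) ln(V/V₀).
m = m₀ (V₀/V)^(Q_out/(Q_in−Q_out)) = 37.99 × (19.63/8.74896)^(-1.87476) = 8.35018 mg.
C = m/V = 8.35018/8.74896 = 0.954419 mg/m³.

0.9544 mg/m³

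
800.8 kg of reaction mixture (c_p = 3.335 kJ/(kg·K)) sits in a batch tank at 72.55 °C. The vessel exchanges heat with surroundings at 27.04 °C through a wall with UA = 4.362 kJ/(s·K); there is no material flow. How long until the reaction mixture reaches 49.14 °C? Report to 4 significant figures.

442.3 s

Lumped-capacitance energy balance: M c_p dT/dt = UA(T_amb − T).
τ = M c_p/UA = 612.258 s; T_ss = T_amb = 27.0400 °C.
T(t) = T_ss + (T₀ − T_ss)e^(−t/τ); set T = 49.14:
t = −τ ln[(T − T_ss)/(T₀ − T_ss)] = −612.258 · ln(0.485608) = 442.267 s.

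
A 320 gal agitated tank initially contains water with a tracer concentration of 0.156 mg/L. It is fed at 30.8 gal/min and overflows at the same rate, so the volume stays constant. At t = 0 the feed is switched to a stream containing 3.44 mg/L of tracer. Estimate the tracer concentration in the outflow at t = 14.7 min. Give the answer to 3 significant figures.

2.64 mg/L

Accumulation = in − out for the solute gives V dC/dt = Q(C_in − C).
Rewrite as dC/dt + C/τ = C_in/τ, τ = V/Q = 10.390 min.
Solution: C(t) = C_in + (C₀ − C_in) e^(−t/τ).
C(14.7) = 3.44 + (0.156 − 3.44)·e^(−14.7/10.390) = 3.44 + (-3.2840)·0.24296 = 2.6421 mg/L.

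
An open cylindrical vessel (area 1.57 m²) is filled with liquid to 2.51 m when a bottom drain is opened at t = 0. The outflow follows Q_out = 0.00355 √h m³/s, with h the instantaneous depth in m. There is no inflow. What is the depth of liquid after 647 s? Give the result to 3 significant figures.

A dh/dt = −Q_out = −0.00355 √h.
Separate and integrate: 2(√h − √h₀) = −(0.00355/A) t.
√h = √2.51 − 0.00355·647/(2·1.57) = 1.5843 − 0.73148 = 0.85282.
h = 0.85282² = 0.72730 m.

0.727 m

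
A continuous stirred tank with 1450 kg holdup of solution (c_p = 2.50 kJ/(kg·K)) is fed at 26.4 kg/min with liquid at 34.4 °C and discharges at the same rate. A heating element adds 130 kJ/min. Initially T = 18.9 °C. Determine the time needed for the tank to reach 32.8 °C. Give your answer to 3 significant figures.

87.2 min

Heat balance on the well-mixed liquid: M c_p dT/dt = ṁ c_p (T_in − T) + 130.
τ = M/ṁ = 54.924 min; T_ss = T_in + Q̇/(ṁ c_p) = 36.370 °C.
T(t) = T_ss + (T₀ − T_ss) e^(−t/τ). Set T = 32.8:
e^(−t/τ) = (32.8 − 36.370)/(18.9 − 36.370) = 0.20434
t = −54.924 · ln(0.20434) = 87.219 min.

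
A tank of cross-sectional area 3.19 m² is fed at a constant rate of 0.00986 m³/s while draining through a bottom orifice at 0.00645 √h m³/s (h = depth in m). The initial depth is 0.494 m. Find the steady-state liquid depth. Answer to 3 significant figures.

Level balance: A dh/dt = 0.00986 − 0.00645 √h. Setting dh/dt = 0:
Q_in = 0.00645 √h_ss ⇒ √h_ss = 0.00986/0.00645 = 1.5287.
h_ss = 1.5287² = 2.3369 m. (Since h₀ = 0.494 m < h_ss, the level will rise toward this value.)

2.34 m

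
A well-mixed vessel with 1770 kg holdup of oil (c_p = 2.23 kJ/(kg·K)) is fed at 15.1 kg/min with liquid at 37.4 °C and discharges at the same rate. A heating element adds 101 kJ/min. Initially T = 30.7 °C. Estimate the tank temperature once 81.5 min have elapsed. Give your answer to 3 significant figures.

35.6 °C

M c_p dT/dt = ṁ c_p (T_in − T) + Q̇.
τ = M/ṁ = 117.22 min; T_ss = T_in + Q̇/(ṁ c_p) = 37.4 + 101/(15.1·2.23) = 40.399 °C.
This is linear first-order; T(t) = T_ss + (T₀ − T_ss) e^(−t/τ).
T(81.5) = 40.399 + (-9.6994)·e^(−81.5/117.22) = 40.399 + (-9.6994)·0.49893 = 35.560 °C.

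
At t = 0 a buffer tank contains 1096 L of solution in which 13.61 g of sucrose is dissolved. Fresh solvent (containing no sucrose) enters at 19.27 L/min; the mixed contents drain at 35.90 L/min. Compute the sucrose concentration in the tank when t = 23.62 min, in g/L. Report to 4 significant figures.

0.007425 g/L

Let m(t) be the amount of sucrose. Volume: V(t) = V₀ + (Q_in − Q_out) t = 1096 − 16.6300 t; V(23.62) = 703.199 L.
No sucrose enters, so dm/dt = −Q_out · (m/V).
Separate: dm/m = −Q_out dt/V(t) ⇒ ln(m/m₀) = −(Q_out/(Q_in−Q_out)) ln(V/V₀).
m = m₀ (V₀/V)^(Q_out/(Q_in−Q_out)) = 13.61 × (1096/703.199)^(-2.15875) = 5.22153 g.
C = m/V = 5.22153/703.199 = 0.00742539 g/L.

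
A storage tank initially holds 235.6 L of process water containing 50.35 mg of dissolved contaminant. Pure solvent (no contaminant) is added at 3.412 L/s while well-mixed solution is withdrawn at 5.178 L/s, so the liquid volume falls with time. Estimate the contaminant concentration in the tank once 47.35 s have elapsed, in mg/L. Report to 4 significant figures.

0.09162 mg/L

Total volume: dV/dt = Q_in − Q_out = -1.76600 L/s, so V(t) = 235.6 − 1.76600 t and V(47.35) = 151.980 L.
Species balance (pure solvent in): dm/dt = −Q_out · m/V(t).
dm/m = −Q_out dt/(V₀ − 1.76600 t); integrating gives ln(m/m₀) = −(Q_out/(Q_in−Q_out)) ln(V/V₀).
m = m₀ (V₀/V)^(Q_out/(Q_in−Q_out)) = 50.35 × (235.6/151.980)^(-2.93205) = 13.9242 mg.
C = m/V = 13.9242/151.980 = 0.0916184 mg/L.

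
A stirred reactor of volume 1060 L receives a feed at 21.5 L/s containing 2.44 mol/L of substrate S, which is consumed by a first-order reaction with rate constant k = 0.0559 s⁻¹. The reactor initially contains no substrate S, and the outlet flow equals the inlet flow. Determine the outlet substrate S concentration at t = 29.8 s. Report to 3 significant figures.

V dC/dt = Q(C_in − C) − k V C.
dC/dt = (Q/V) C_in − (Q/V + k) C; effective rate a = Q/V + k = 0.020283 + 0.0559 = 0.076183 s⁻¹.
C_ss = Q C_in/(Q + kV) = 0.64963 mol/L; C(t) = C_ss + (C₀ − C_ss) e^(−a t).
C(29.8) = 0.64963 + (-0.64963)·e^(−0.076183·29.8) = 0.64963 + (-0.64963)·0.10329 = 0.58253 mol/L.

0.583 mol/L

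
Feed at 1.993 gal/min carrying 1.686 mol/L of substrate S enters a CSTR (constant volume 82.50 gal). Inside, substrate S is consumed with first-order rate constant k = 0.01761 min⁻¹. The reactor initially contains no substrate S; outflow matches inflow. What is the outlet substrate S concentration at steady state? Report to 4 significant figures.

Accumulation = in − out − consumed: V dC/dt = Q C_in − Q C − k V C.
Steady state (dC/dt = 0): C_ss = Q C_in/(Q + kV) = C_in/(1 + kV/Q).
C_ss = 1.993·1.686/(1.993 + 0.01761·82.50) = 3.36020/3.44583 = 0.975151 mol/L.

0.9752 mol/L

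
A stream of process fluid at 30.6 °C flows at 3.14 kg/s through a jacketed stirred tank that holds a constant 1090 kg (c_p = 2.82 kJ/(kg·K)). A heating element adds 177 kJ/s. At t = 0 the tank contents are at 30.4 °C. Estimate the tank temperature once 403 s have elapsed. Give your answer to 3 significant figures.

Energy balance: M c_p dT/dt = ṁ c_p (T_in − T) + 177.
Rearrange: dT/dt = (T_ss − T)/τ with τ = M/ṁ = 347.13 s and T_ss = T_in + Q̇/(ṁ c_p) = 50.589 °C.
Solution: T(t) = T_ss + (T₀ − T_ss) e^(−t/τ).
T(403) = 50.589 + (-20.189)·e^(−403/347.13) = 50.589 + (-20.189)·0.31319 = 44.266 °C.

44.3 °C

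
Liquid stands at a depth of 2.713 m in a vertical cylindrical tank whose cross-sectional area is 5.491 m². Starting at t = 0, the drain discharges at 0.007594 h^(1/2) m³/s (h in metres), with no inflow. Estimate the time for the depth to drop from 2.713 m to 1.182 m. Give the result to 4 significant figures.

809.7 s

Unsteady balance on liquid volume: A dh/dt = −0.007594 √h.
This is separable: 2 d(√h)/dt = −0.007594/A, so √h = √h₀ − (0.007594/(2A)) t.
t = 2A(√h₀ − √h)/0.007594 = 2·5.491·(√2.713 − √1.182)/0.007594
  = 10.9820 × (1.64712 − 1.08720) / 0.007594 = 809.724 s.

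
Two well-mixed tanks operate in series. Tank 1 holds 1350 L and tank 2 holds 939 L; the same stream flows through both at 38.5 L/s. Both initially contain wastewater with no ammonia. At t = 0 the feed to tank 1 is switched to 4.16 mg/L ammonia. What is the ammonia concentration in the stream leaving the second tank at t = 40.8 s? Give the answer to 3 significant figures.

Time constants: τᵢ = Vᵢ/Q for each well-mixed tank.
τ₁ = 1350/38.5 = 35.065 s; τ₂ = 939/38.5 = 24.390 s.
Tank 1: C₁ = C_in(1 − e^(−t/τ₁)). Tank 2 (τ₁ ≠ τ₂): C₂ = C_in[1 − (τ₁ e^(−t/τ₁) − τ₂ e^(−t/τ₂))/(τ₁ − τ₂)].
At t = 40.8: e^(−t/τ₁) = 0.31237, e^(−t/τ₂) = 0.18771.
C₂ = 4.16·[1 − (35.065·0.31237 − 24.390·0.18771)/(10.675)] = 4.16·0.40282 = 1.6757 mg/L.

1.68 mg/L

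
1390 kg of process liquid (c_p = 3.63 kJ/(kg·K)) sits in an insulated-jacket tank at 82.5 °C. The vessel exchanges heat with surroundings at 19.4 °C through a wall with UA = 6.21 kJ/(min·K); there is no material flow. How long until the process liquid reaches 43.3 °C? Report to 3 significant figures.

789 min

Energy balance: M c_p dT/dt = −UA(T − T_amb).
τ = M c_p/UA = 812.51 min; T_ss = T_amb = 19.400 °C.
T(t) = T_ss + (T₀ − T_ss)e^(−t/τ); set T = 43.3:
t = −τ ln[(T − T_ss)/(T₀ − T_ss)] = −812.51 · ln(0.37876) = 788.82 min.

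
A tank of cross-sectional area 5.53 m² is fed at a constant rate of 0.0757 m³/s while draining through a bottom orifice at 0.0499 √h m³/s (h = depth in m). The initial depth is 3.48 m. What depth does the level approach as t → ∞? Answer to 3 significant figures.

2.30 m

A dh/dt = Q_in − 0.0499 √h. Steady state requires inflow = outflow:
Q_in = 0.0499 √h_ss ⇒ √h_ss = 0.0757/0.0499 = 1.5170.
h_ss = 1.5170² = 2.3014 m. (Since h₀ = 3.48 m > h_ss, the level will fall toward this value.)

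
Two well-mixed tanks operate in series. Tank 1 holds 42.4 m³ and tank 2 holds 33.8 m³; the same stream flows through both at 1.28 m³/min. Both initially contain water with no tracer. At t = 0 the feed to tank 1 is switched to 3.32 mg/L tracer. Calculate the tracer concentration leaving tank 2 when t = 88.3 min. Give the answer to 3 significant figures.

Species balance on tank i: dCᵢ/dt = (Cᵢ₋₁ − Cᵢ)/τᵢ with τᵢ = Vᵢ/Q.
τ₁ = 42.4/1.28 = 33.125 min; τ₂ = 33.8/1.28 = 26.406 min.
Tank 1: C₁ = C_in(1 − e^(−t/τ₁)). Tank 2 (τ₁ ≠ τ₂): C₂ = C_in[1 − (τ₁ e^(−t/τ₁) − τ₂ e^(−t/τ₂))/(τ₁ − τ₂)].
At t = 88.3: e^(−t/τ₁) = 0.069553, e^(−t/τ₂) = 0.035299.
C₂ = 3.32·[1 − (33.125·0.069553 − 26.406·0.035299)/(6.7188)] = 3.32·0.79582 = 2.6421 mg/L.

2.64 mg/L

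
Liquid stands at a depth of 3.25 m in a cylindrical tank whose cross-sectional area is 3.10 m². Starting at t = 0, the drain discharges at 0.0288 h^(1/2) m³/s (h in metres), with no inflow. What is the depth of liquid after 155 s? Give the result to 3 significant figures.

1.17 m

A dh/dt = −Q_out = −0.0288 √h.
∫ h^(−1/2) dh = −(0.0288/A) ∫ dt, giving 2√h = 2√h₀ − (0.0288/A) t.
√h = √3.25 − 0.0288·155/(2·3.10) = 1.8028 − 0.72000 = 1.0828.
h = 1.0828² = 1.1724 m.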